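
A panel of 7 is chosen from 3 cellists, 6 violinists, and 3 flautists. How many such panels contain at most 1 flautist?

Split by how many flautists are chosen (0 through 1).
Sum: C(3,0)·C(9,7) + C(3,1)·C(9,6) = 36 + 252 = 288.

288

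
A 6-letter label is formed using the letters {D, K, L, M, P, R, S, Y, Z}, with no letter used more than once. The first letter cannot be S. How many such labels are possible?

53760

The first letter has 9−1 = 8 choices (anything except S).
The remaining 5 letters are filled from the other 8 symbols without repetition: 8 × 7 × 6 × 5 × 4 = 6720.
Total: 8 × 6720 = 53760.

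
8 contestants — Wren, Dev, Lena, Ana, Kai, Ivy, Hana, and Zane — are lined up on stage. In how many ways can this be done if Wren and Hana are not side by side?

30240

There are 8! = 40320 arrangements in all. If Wren and Hana are adjacent, merging them into one block gives 2·(7)! = 10080 arrangements.
Complementary counting: 40320 − 10080 = 30240.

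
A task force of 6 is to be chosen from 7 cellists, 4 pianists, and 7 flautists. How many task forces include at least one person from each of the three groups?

14651

Unrestricted: C(18,6) = 18564 ways to pick any 6 of the 18.
Selections missing a whole group: no cellists → C(11,6) = 462; no pianists → C(14,6) = 3003; no flautists → C(11,6) = 462.
Add back selections omitting two groups (i.e. drawn from a single group): C(7,6) + C(4,6) + C(7,6) = 14.
By inclusion–exclusion: 18564 − 3927 + 14 = 14651.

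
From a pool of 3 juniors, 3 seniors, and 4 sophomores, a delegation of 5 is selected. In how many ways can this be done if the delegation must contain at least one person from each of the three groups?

204

Total 5-person selections from all 10: C(10,5) = 252.
Selections missing a whole group: no juniors → C(7,5) = 21; no seniors → C(7,5) = 21; no sophomores → C(6,5) = 6.
Add back selections omitting two groups (i.e. drawn from a single group): C(3,5) + C(3,5) + C(4,5) = 0.
By inclusion–exclusion: 252 − 48 + 0 = 204.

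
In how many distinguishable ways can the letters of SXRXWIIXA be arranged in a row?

30240

The 9 letters of SXRXWIIXA have repeats: I appearing twice and X appearing 3 times.
The number of distinct arrangements is 9!/(3!·2!) = 362880/12 = 30240.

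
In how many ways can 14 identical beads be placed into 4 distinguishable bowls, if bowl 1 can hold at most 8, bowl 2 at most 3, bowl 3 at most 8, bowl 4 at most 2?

66

Ignoring the caps, the number of non-negative solutions to x_1+…+x_4 = 14 is C(17,3) = 680.
Subtract solutions that violate a single cap (substitute x_i' = x_i − (cap_i+1)): x_1 ≥ 9 gives C(8,3) = 56; x_2 ≥ 4 gives C(13,3) = 286; x_3 ≥ 9 gives C(8,3) = 56; x_4 ≥ 3 gives C(14,3) = 364. Together 762.
Add back pairs where two caps are both exceeded: 4 + 0 + 10 + 4 + 120 + 10 = 148.
By inclusion–exclusion the count is 680 − 762 + 148 = 66.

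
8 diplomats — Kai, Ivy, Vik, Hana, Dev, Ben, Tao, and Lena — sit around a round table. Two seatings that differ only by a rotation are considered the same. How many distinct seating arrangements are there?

5040

Fix one person's seat to break rotational symmetry; the remaining 7 people can be arranged in (7)! = 5040 ways.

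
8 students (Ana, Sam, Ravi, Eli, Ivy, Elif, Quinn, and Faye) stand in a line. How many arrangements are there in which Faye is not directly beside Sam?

There are 8! = 40320 arrangements in all. If Faye and Sam are adjacent, merging them into one block gives 2·(7)! = 10080 arrangements.
So 40320 − 10080 = 30240 arrangements keep them apart.

30240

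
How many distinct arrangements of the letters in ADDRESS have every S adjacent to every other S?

Treat the 2 copies of S as a single block. The multiset to arrange is then {SS, A, D, D, E, R}, 6 items in all.
That gives (6)!/(2!) = 360 arrangements.

360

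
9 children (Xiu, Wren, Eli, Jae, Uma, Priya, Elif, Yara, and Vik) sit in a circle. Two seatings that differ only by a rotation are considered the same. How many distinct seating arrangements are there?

40320

Fix one person's seat to break rotational symmetry; the remaining 8 people can be arranged in (8)! = 40320 ways.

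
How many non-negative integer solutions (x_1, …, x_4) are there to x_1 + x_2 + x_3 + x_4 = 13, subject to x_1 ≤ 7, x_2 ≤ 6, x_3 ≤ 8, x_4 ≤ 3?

180

By stars and bars, unrestricted non-negative solutions to x_1+…+x_4 = 13 number C(13+3,3) = 560.
Subtract solutions that violate a single cap (substitute x_i' = x_i − (cap_i+1)): x_1 ≥ 8 gives C(8,3) = 56; x_2 ≥ 7 gives C(9,3) = 84; x_3 ≥ 9 gives C(7,3) = 35; x_4 ≥ 4 gives C(12,3) = 220. Together 395.
Add back pairs where two caps are both exceeded: 0 + 0 + 4 + 0 + 10 + 1 = 15.
By inclusion–exclusion the count is 560 − 395 + 15 = 180.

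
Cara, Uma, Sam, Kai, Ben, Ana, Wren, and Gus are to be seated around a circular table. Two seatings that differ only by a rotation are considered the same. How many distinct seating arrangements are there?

Around a circle, 8 distinct people have 8!/8 = (7)! = 5040 rotationally distinct seatings.

5040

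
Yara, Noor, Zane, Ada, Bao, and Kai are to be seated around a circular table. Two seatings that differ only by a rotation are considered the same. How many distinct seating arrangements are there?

120

Around a circle, 6 distinct people have 6!/6 = (5)! = 120 rotationally distinct seatings.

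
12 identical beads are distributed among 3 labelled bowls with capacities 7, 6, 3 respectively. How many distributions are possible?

14

By stars and bars, unrestricted non-negative solutions to x_1+…+x_3 = 12 number C(12+2,2) = 91.
Subtract solutions that violate a single cap (substitute x_i' = x_i − (cap_i+1)): x_1 ≥ 8 gives C(6,2) = 15; x_2 ≥ 7 gives C(7,2) = 21; x_3 ≥ 4 gives C(10,2) = 45. Together 81.
Add back pairs where two caps are both exceeded: 0 + 1 + 3 = 4.
By inclusion–exclusion the count is 91 − 81 + 4 = 14.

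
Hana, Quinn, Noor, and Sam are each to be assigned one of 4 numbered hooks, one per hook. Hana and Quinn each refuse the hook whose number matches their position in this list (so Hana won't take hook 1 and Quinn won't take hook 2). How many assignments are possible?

14

Let Aᵢ (for i ∈ {1, 2}) be the placements that put person i in their forbidden hook. Any j of these fix j positions, leaving (4−j)! ways to fill the rest, and there are C(2,j) ways to pick which j.
By inclusion–exclusion, the number of valid placements is Σ_{j=0}^{2} (−1)^j C(2,j)·(4−j)!.
Computing: 24 − 12 + 2 = 14.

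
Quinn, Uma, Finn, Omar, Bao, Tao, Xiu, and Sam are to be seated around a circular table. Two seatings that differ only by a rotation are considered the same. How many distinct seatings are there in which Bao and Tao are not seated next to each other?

3600

All circular seatings of 8 people number (7)! = 5040.
Those with Bao next to Tao: fuse the pair into one unit and seat 7 units around a circle — 2·(6)! = 1440.
Subtracting, 5040 − 1440 = 3600.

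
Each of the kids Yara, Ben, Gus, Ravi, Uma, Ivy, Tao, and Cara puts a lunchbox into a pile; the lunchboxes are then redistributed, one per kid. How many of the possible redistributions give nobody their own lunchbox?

Count assignments avoiding every fixed point. For any j of the 8 kids fixed to their own lunchbox, the other 8−j can be arranged in (8−j)! ways.
By inclusion–exclusion this is Σ_{j=0}^{8} (−1)^j C(8,j)·(8−j)!.
Computing: 40320 − 40320 + 20160 − 6720 + 1680 − 336 + 56 − 8 + 1 = 14833.

14833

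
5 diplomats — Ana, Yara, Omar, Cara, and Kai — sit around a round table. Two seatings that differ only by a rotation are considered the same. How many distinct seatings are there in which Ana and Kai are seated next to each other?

12

Glue Ana and Kai into a block (2 internal orders). Seating 4 units around a circle gives (3)! arrangements.
So 2 × (3)! = 2 × 6 = 12.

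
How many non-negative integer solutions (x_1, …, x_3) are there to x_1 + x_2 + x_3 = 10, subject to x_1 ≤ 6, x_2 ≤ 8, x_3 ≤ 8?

Ignoring the caps, the number of non-negative solutions to x_1+…+x_3 = 10 is C(12,2) = 66.
Subtract solutions that violate a single cap (substitute x_i' = x_i − (cap_i+1)): x_1 ≥ 7 gives C(5,2) = 10; x_2 ≥ 9 gives C(3,2) = 3; x_3 ≥ 9 gives C(3,2) = 3. Together 16.
No two caps can be exceeded simultaneously, so the pair terms are all 0.
By inclusion–exclusion the count is 66 − 16 + 0 = 50.

50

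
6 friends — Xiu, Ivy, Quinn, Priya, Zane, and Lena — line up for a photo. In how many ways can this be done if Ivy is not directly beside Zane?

There are 6! = 720 arrangements in all. If Ivy and Zane are adjacent, merging them into one block gives 2·(5)! = 240 arrangements.
Complementary counting: 720 − 240 = 480.

480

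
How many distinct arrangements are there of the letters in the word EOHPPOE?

630

Letter multiplicities in EOHPPOE: E×2, H×1, O×2, P×2.
Dividing 7! = 5040 by 2!·2!·2! = 8 for the repeated letters gives 630.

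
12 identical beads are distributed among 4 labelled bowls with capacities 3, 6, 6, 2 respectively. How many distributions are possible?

42

Without the upper bounds there are C(15,3) = 455 ways to split 12 among 4 bowls.
Subtract solutions that violate a single cap (substitute x_i' = x_i − (cap_i+1)): x_1 ≥ 4 gives C(11,3) = 165; x_2 ≥ 7 gives C(8,3) = 56; x_3 ≥ 7 gives C(8,3) = 56; x_4 ≥ 3 gives C(12,3) = 220. Together 497.
Add back pairs where two caps are both exceeded: 4 + 4 + 56 + 0 + 10 + 10 = 84.
By inclusion–exclusion the count is 455 − 497 + 84 = 42.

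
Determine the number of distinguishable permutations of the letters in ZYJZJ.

Letter multiplicities in ZYJZJ: J×2, Y×1, Z×2.
Dividing 5! = 120 by 2!·2! = 4 for the repeated letters gives 30.

30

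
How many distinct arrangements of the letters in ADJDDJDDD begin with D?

168

Fix D in the first position and arrange the remaining 8 letters.
Those 8 letters have D appearing 5 times and J appearing twice, giving (8)!/(5!·2!) = 168.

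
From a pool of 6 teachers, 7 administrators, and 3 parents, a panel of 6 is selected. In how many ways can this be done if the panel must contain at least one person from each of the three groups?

With no constraint there are C(16,6) = 8008 possible selections.
Subtract selections that omit an entire group: no teachers → C(10,6) = 210; no administrators → C(9,6) = 84; no parents → C(13,6) = 1716.
Add back selections omitting two groups (i.e. drawn from a single group): C(6,6) + C(7,6) + C(3,6) = 8.
By inclusion–exclusion: 8008 − 2010 + 8 = 6006.

6006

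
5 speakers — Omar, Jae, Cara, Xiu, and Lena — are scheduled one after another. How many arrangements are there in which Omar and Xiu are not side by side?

72

There are 5! = 120 arrangements in all. If Omar and Xiu are adjacent, merging them into one block gives 2·(4)! = 48 arrangements.
So 120 − 48 = 72 arrangements keep them apart.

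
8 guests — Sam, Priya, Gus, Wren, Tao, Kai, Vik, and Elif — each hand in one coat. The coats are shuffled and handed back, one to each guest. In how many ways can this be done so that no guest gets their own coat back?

Let Aᵢ be the assignments in which guest i gets their own coat. We want the size of the complement of A₁∪…∪A_8.
By inclusion–exclusion this is Σ_{j=0}^{8} (−1)^j C(8,j)·(8−j)!.
Computing: 40320 − 40320 + 20160 − 6720 + 1680 − 336 + 56 − 8 + 1 = 14833.

14833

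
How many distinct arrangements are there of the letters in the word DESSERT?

1260

The 7 letters of DESSERT have repeats: E appearing twice and S appearing twice.
The number of distinct arrangements is 7!/(2!·2!) = 5040/4 = 1260.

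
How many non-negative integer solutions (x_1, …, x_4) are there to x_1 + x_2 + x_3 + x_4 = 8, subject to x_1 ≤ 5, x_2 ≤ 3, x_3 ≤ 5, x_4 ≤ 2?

Ignoring the caps, the number of non-negative solutions to x_1+…+x_4 = 8 is C(11,3) = 165.
Subtract solutions that violate a single cap (substitute x_i' = x_i − (cap_i+1)): x_1 ≥ 6 gives C(5,3) = 10; x_2 ≥ 4 gives C(7,3) = 35; x_3 ≥ 6 gives C(5,3) = 10; x_4 ≥ 3 gives C(8,3) = 56. Together 111.
Add back pairs where two caps are both exceeded: 0 + 0 + 0 + 0 + 4 + 0 = 4.
By inclusion–exclusion the count is 165 − 111 + 4 = 58.

58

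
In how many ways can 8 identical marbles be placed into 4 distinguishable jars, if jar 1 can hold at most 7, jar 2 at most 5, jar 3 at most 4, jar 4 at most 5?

Ignoring the caps, the number of non-negative solutions to x_1+…+x_4 = 8 is C(11,3) = 165.
Subtract solutions that violate a single cap (substitute x_i' = x_i − (cap_i+1)): x_1 ≥ 8 gives C(3,3) = 1; x_2 ≥ 6 gives C(5,3) = 10; x_3 ≥ 5 gives C(6,3) = 20; x_4 ≥ 6 gives C(5,3) = 10. Together 41.
No two caps can be exceeded simultaneously, so the pair terms are all 0.
By inclusion–exclusion the count is 165 − 41 + 0 = 124.

124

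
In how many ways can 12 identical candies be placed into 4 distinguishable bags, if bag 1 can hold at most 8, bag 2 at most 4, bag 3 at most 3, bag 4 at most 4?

80

Without the upper bounds there are C(15,3) = 455 ways to split 12 among 4 bags.
Subtract solutions that violate a single cap (substitute x_i' = x_i − (cap_i+1)): x_1 ≥ 9 gives C(6,3) = 20; x_2 ≥ 5 gives C(10,3) = 120; x_3 ≥ 4 gives C(11,3) = 165; x_4 ≥ 5 gives C(10,3) = 120. Together 425.
Add back pairs where two caps are both exceeded: 0 + 0 + 0 + 20 + 10 + 20 = 50.
By inclusion–exclusion the count is 455 − 425 + 50 = 80.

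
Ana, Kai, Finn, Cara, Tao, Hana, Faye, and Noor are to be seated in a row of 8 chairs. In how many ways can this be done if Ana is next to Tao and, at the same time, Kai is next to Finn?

2880

Treat {Ana,Tao} as one block (2 orders) and {Kai,Finn} as another (2 orders).
That leaves 6 units to arrange: 2 × 2 × 6! = 4 × 720 = 2880.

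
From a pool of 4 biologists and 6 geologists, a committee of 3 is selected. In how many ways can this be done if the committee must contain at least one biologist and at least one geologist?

Total 3-person selections from all 10: C(10,3) = 120.
Subtract selections that omit an entire group: no biologists → C(6,3) = 20; no geologists → C(4,3) = 4.
Both groups omitted at once is impossible, so 120 − 24 = 96.

96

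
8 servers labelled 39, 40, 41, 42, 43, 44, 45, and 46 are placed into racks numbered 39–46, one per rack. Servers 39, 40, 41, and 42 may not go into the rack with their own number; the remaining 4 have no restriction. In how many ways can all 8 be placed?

Let Aᵢ (for 39 ≤ i ≤ 42) be the placements that put server i in its forbidden rack. Any j of these fix j positions, leaving (8−j)! ways to fill the rest, and there are C(4,j) ways to pick which j.
By inclusion–exclusion, the number of valid placements is Σ_{j=0}^{4} (−1)^j C(4,j)·(8−j)!.
Computing: 40320 − 20160 + 4320 − 480 + 24 = 24024.

24024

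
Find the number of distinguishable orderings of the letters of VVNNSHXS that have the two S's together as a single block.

Treat the 2 copies of S as a single block. The multiset to arrange is then {SS, H, N, N, V, V, X}, 7 items in all.
That gives (7)!/(2!·2!) = 1260 arrangements.

1260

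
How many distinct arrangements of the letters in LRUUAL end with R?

With the last slot taken by R, it remains to arrange the other 5 letters (LUUAL).
Those 5 letters have L appearing twice and U appearing twice, giving (5)!/(2!·2!) = 30.

30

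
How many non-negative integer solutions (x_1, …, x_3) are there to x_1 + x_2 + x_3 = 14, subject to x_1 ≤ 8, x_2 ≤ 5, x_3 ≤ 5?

Ignoring the caps, the number of non-negative solutions to x_1+…+x_3 = 14 is C(16,2) = 120.
Subtract solutions that violate a single cap (substitute x_i' = x_i − (cap_i+1)): x_1 ≥ 9 gives C(7,2) = 21; x_2 ≥ 6 gives C(10,2) = 45; x_3 ≥ 6 gives C(10,2) = 45. Together 111.
Add back pairs where two caps are both exceeded: 0 + 0 + 6 = 6.
By inclusion–exclusion the count is 120 − 111 + 6 = 15.

15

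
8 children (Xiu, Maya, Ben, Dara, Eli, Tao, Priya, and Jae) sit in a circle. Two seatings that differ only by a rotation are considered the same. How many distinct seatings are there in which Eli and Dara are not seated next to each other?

3600

All circular seatings of 8 people number (7)! = 5040.
Seatings with Eli beside Dara: treat them as a block with 2 internal orders, giving 2 × (6)! = 1440.
Subtracting, 5040 − 1440 = 3600.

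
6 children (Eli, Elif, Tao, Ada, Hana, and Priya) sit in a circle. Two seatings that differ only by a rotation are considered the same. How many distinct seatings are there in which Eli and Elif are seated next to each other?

Glue Eli and Elif into a block (2 internal orders). Seating 5 units around a circle gives (4)! arrangements.
So 2 × (4)! = 2 × 24 = 48.

48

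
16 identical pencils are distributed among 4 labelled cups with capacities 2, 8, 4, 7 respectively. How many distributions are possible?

45

By stars and bars, unrestricted non-negative solutions to x_1+…+x_4 = 16 number C(16+3,3) = 969.
Subtract solutions that violate a single cap (substitute x_i' = x_i − (cap_i+1)): x_1 ≥ 3 gives C(16,3) = 560; x_2 ≥ 9 gives C(10,3) = 120; x_3 ≥ 5 gives C(14,3) = 364; x_4 ≥ 8 gives C(11,3) = 165. Together 1209.
Add back pairs where two caps are both exceeded: 35 + 165 + 56 + 10 + 0 + 20 = 286.
Subtract triples: 0 + 0 + 1 + 0 = 1.
By inclusion–exclusion the count is 969 − 1209 + 286 − 1 = 45.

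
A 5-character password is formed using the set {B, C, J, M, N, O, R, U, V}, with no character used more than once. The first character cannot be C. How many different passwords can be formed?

13440

The first character has 9−1 = 8 choices (anything except C).
The remaining 4 characters are filled from the other 8 symbols without repetition: 8 × 7 × 6 × 5 = 1680.
Total: 8 × 1680 = 13440.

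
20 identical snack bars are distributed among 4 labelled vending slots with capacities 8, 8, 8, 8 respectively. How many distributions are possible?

Without the upper bounds there are C(23,3) = 1771 ways to split 20 among 4 vending slots.
Subtract solutions that violate a single cap (substitute x_i' = x_i − (cap_i+1)): x_1 ≥ 9 gives C(14,3) = 364; x_2 ≥ 9 gives C(14,3) = 364; x_3 ≥ 9 gives C(14,3) = 364; x_4 ≥ 9 gives C(14,3) = 364. Together 1456.
Add back pairs where two caps are both exceeded: 10 + 10 + 10 + 10 + 10 + 10 = 60.
By inclusion–exclusion the count is 1771 − 1456 + 60 = 375.

375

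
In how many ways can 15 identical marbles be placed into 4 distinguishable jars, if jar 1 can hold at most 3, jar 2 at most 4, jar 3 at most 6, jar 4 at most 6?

34

Ignoring the caps, the number of non-negative solutions to x_1+…+x_4 = 15 is C(18,3) = 816.
Subtract solutions that violate a single cap (substitute x_i' = x_i − (cap_i+1)): x_1 ≥ 4 gives C(14,3) = 364; x_2 ≥ 5 gives C(13,3) = 286; x_3 ≥ 7 gives C(11,3) = 165; x_4 ≥ 7 gives C(11,3) = 165. Together 980.
Add back pairs where two caps are both exceeded: 84 + 35 + 35 + 20 + 20 + 4 = 198.
By inclusion–exclusion the count is 816 − 980 + 198 = 34.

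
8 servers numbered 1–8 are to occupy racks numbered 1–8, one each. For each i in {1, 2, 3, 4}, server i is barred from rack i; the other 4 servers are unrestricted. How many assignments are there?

Let Aᵢ (for 1 ≤ i ≤ 4) be the placements that put server i in its forbidden rack. Any j of these fix j positions, leaving (8−j)! ways to fill the rest, and there are C(4,j) ways to pick which j.
By inclusion–exclusion, the number of valid placements is Σ_{j=0}^{4} (−1)^j C(4,j)·(8−j)!.
Computing: 40320 − 20160 + 4320 − 480 + 24 = 24024.

24024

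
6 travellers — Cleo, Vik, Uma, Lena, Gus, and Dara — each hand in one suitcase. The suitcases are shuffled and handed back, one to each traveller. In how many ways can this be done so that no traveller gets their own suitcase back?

265

Count assignments avoiding every fixed point. For any j of the 6 travellers fixed to their own suitcase, the other 6−j can be arranged in (6−j)! ways.
By inclusion–exclusion this is Σ_{j=0}^{6} (−1)^j C(6,j)·(6−j)!.
Computing: 720 − 720 + 360 − 120 + 30 − 6 + 1 = 265.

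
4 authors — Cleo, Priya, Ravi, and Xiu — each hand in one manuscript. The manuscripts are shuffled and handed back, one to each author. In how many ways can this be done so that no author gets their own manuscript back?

Count assignments avoiding every fixed point. For any j of the 4 authors fixed to their own manuscript, the other 4−j can be arranged in (4−j)! ways.
By inclusion–exclusion this is Σ_{j=0}^{4} (−1)^j C(4,j)·(4−j)!.
Computing: 24 − 24 + 12 − 4 + 1 = 9.

9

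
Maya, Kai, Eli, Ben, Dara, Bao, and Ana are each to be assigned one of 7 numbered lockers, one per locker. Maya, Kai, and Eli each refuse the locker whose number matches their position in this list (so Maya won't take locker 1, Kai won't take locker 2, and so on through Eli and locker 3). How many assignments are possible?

3216

Let Aᵢ (for i ∈ {1, 2, 3}) be the placements that put person i in their forbidden locker. Any j of these fix j positions, leaving (7−j)! ways to fill the rest, and there are C(3,j) ways to pick which j.
By inclusion–exclusion, the number of valid placements is Σ_{j=0}^{3} (−1)^j C(3,j)·(7−j)!.
Computing: 5040 − 2160 + 360 − 24 = 3216.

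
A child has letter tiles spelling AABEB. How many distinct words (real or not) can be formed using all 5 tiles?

30

Letter multiplicities in AABEB: A×2, B×2, E×1.
Dividing 5! = 120 by 2!·2! = 4 for the repeated letters gives 30.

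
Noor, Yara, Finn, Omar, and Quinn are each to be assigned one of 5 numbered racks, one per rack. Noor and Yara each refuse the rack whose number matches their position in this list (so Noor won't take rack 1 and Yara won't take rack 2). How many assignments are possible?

78

Let Aᵢ (for i ∈ {1, 2}) be the placements that put person i in their forbidden rack. Any j of these fix j positions, leaving (5−j)! ways to fill the rest, and there are C(2,j) ways to pick which j.
By inclusion–exclusion, the number of valid placements is Σ_{j=0}^{2} (−1)^j C(2,j)·(5−j)!.
Computing: 120 − 48 + 6 = 78.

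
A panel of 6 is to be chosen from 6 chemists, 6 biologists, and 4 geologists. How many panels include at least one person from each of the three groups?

6666

Unrestricted: C(16,6) = 8008 ways to pick any 6 of the 16.
Subtract selections that omit an entire group: no chemists → C(10,6) = 210; no biologists → C(10,6) = 210; no geologists → C(12,6) = 924.
Add back selections omitting two groups (i.e. drawn from a single group): C(6,6) + C(6,6) + C(4,6) = 2.
By inclusion–exclusion: 8008 − 1344 + 2 = 6666.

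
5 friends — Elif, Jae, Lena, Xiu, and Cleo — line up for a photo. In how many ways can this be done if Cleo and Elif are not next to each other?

Of the 5! = 120 arrangements, those with Cleo and Elif adjacent number 2 × 4! = 48 (treat the pair as a block with 2 internal orders).
So 120 − 48 = 72 arrangements keep them apart.

72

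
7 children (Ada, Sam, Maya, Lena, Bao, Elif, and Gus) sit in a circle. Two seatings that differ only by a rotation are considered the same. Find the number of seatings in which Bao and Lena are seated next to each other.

240

Treat {Bao, Lena} as one unit (2 internal orders) and seat the resulting 6 units around the table: (5)! circular arrangements.
So 2 × (5)! = 2 × 120 = 240.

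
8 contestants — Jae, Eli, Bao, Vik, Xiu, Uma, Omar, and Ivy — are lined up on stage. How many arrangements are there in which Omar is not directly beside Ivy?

30240

Of the 8! = 40320 arrangements, those with Omar and Ivy adjacent number 2 × 7! = 10080 (treat the pair as a block with 2 internal orders).
So 40320 − 10080 = 30240 arrangements keep them apart.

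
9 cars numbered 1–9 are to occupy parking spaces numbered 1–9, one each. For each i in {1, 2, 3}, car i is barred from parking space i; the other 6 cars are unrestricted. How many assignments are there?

Let Aᵢ (for i ∈ {1, 2, 3}) be the placements that put car i in its forbidden parking space. Any j of these fix j positions, leaving (9−j)! ways to fill the rest, and there are C(3,j) ways to pick which j.
By inclusion–exclusion, the number of valid placements is Σ_{j=0}^{3} (−1)^j C(3,j)·(9−j)!.
Computing: 362880 − 120960 + 15120 − 720 = 256320.

256320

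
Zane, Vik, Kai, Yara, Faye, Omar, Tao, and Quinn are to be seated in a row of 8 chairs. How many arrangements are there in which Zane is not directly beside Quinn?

There are 8! = 40320 arrangements in all. If Zane and Quinn are adjacent, merging them into one block gives 2·(7)! = 10080 arrangements.
Complementary counting: 40320 − 10080 = 30240.

30240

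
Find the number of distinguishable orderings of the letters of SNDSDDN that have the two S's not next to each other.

150

There are 7!/(3!·2!·2!) = 210 arrangements of SNDSDDN in total.
Arrangements with the S's together: treat SS as one letter, giving (6)!/(3!·2!) = 60.
Subtracting, 210 − 60 = 150 arrangements keep the S's apart.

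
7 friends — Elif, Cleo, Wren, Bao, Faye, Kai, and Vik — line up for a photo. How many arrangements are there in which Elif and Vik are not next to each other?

Of the 7! = 5040 arrangements, those with Elif and Vik adjacent number 2 × 6! = 1440 (treat the pair as a block with 2 internal orders).
Complementary counting: 5040 − 1440 = 3600.

3600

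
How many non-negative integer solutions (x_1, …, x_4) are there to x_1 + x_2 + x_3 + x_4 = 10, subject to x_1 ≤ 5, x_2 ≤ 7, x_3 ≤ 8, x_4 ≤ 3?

Without the upper bounds there are C(13,3) = 286 ways to split 10 among 4 variables.
Subtract solutions that violate a single cap (substitute x_i' = x_i − (cap_i+1)): x_1 ≥ 6 gives C(7,3) = 35; x_2 ≥ 8 gives C(5,3) = 10; x_3 ≥ 9 gives C(4,3) = 4; x_4 ≥ 4 gives C(9,3) = 84. Together 133.
Add back pairs where two caps are both exceeded: 0 + 0 + 1 + 0 + 0 + 0 = 1.
By inclusion–exclusion the count is 286 − 133 + 1 = 154.

154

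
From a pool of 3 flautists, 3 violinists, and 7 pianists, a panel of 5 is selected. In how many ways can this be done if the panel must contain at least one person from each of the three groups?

798

Unrestricted: C(13,5) = 1287 ways to pick any 5 of the 13.
Subtract selections that omit an entire group: no flautists → C(10,5) = 252; no violinists → C(10,5) = 252; no pianists → C(6,5) = 6.
Add back selections omitting two groups (i.e. drawn from a single group): C(3,5) + C(3,5) + C(7,5) = 21.
By inclusion–exclusion: 1287 − 510 + 21 = 798.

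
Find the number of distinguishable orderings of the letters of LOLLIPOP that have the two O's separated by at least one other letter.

1260

There are 8!/(3!·2!·2!) = 1680 arrangements of LOLLIPOP in total.
Arrangements with the O's together: treat OO as one letter, giving (7)!/(3!·2!) = 420.
Subtracting, 1680 − 420 = 1260 arrangements keep the O's apart.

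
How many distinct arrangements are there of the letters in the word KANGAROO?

10080

The 8 letters of KANGAROO have repeats: A appearing twice and O appearing twice.
The number of distinct arrangements is 8!/(2!·2!) = 40320/4 = 10080.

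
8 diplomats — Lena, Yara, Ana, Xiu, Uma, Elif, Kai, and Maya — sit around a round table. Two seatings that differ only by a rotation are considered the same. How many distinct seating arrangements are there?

5040

Fix one person's seat to break rotational symmetry; the remaining 7 people can be arranged in (7)! = 5040 ways.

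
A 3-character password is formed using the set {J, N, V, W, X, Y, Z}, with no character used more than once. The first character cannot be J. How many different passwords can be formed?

180

The first character has 7−1 = 6 choices (anything except J).
The remaining 2 characters are filled from the other 6 symbols without repetition: 6 × 5 = 30.
Total: 6 × 30 = 180.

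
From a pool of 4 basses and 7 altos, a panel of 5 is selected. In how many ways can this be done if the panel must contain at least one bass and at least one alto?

441

Unrestricted: C(11,5) = 462 ways to pick any 5 of the 11.
Selections missing a whole group: no basses → C(7,5) = 21; no altos → C(4,5) = 0.
Both groups omitted at once is impossible, so 462 − 21 = 441.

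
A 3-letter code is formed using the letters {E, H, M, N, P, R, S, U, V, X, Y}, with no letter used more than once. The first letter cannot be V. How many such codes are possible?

The first letter has 11−1 = 10 choices (anything except V).
The remaining 2 letters are filled from the other 10 symbols without repetition: 10 × 9 = 90.
Total: 10 × 90 = 900.

900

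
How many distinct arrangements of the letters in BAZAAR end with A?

60

Fix A in the last position and arrange the remaining 5 letters.
Those 5 letters have A appearing twice, giving (5)!/(2!) = 60.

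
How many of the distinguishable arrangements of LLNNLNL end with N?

Fix N in the last position and arrange the remaining 6 letters.
Those 6 letters have L appearing 4 times and N appearing twice, giving (6)!/(4!·2!) = 15.

15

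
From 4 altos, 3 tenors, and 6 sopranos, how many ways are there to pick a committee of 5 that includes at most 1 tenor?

882

Split by how many tenors are chosen (0 through 1).
Sum: C(3,0)·C(10,5) + C(3,1)·C(10,4) = 252 + 630 = 882.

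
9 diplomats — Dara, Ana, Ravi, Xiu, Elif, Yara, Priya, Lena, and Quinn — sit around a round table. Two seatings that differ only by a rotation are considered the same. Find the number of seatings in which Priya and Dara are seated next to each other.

Treat {Priya, Dara} as one unit (2 internal orders) and seat the resulting 8 units around the table: (7)! circular arrangements.
So 2 × (7)! = 2 × 5040 = 10080.

10080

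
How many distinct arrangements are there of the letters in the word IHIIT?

IHIIT has 5 letters with I appearing 3 times.
Dividing 5! = 120 by 3! = 6 for the repeated letters gives 20.

20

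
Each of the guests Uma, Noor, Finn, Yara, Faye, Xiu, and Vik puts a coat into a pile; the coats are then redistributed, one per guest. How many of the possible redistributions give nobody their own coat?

Count assignments avoiding every fixed point. For any j of the 7 guests fixed to their own coat, the other 7−j can be arranged in (7−j)! ways.
By inclusion–exclusion this is Σ_{j=0}^{7} (−1)^j C(7,j)·(7−j)!.
Computing: 5040 − 5040 + 2520 − 840 + 210 − 42 + 7 − 1 = 1854.

1854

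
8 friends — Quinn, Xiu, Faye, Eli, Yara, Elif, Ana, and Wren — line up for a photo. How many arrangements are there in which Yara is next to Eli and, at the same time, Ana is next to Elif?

Treat {Yara,Eli} as one block (2 orders) and {Ana,Elif} as another (2 orders).
That leaves 6 units to arrange: 2 × 2 × 6! = 4 × 720 = 2880.

2880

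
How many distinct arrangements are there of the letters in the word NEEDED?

NEEDED has 6 letters with D appearing twice and E appearing 3 times.
The number of distinct arrangements is 6!/(3!·2!) = 720/12 = 60.

60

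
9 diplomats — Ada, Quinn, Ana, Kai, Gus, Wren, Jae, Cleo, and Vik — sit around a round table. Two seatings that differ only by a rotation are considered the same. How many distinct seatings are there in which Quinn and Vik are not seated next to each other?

All circular seatings of 9 people number (8)! = 40320.
Seatings with Quinn beside Vik: treat them as a block with 2 internal orders, giving 2 × (7)! = 10080.
Subtracting, 40320 − 10080 = 30240.

30240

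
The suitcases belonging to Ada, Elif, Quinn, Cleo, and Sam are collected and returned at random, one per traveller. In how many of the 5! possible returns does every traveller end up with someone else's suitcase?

Count assignments avoiding every fixed point. For any j of the 5 travellers fixed to their own suitcase, the other 5−j can be arranged in (5−j)! ways.
By inclusion–exclusion this is Σ_{j=0}^{5} (−1)^j C(5,j)·(5−j)!.
Computing: 120 − 120 + 60 − 20 + 5 − 1 = 44.

44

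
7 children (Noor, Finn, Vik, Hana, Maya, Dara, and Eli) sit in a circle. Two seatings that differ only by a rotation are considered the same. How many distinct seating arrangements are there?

Around a circle, 7 distinct people have 7!/7 = (6)! = 720 rotationally distinct seatings.

720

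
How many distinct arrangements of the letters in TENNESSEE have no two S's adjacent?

Total arrangements of TENNESSEE: 9!/(4!·2!·2!) = 3780.
If the two S's are adjacent, glue them into one block, leaving 8 items to arrange: (8)!/(4!·2!) = 840 ways.
Subtracting, 3780 − 840 = 2940 arrangements keep the S's apart.

2940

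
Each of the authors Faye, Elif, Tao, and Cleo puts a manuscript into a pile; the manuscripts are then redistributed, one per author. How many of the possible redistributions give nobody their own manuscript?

9

Let Aᵢ be the assignments in which author i gets their own manuscript. We want the size of the complement of A₁∪…∪A_4.
By inclusion–exclusion this is Σ_{j=0}^{4} (−1)^j C(4,j)·(4−j)!.
Computing: 24 − 24 + 12 − 4 + 1 = 9.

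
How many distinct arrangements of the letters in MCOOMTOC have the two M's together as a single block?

420

Treat the 2 copies of M as a single block. The multiset to arrange is then {MM, C, C, O, O, O, T}, 7 items in all.
That gives (7)!/(3!·2!) = 420 arrangements.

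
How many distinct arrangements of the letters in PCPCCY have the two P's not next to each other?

40

There are 6!/(3!·2!) = 60 arrangements of PCPCCY in total.
If the two P's are adjacent, glue them into one block, leaving 5 items to arrange: (5)!/(3!) = 20 ways.
Hence 60 − 20 = 40.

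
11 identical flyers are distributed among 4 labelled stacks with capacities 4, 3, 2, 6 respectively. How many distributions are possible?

By stars and bars, unrestricted non-negative solutions to x_1+…+x_4 = 11 number C(11+3,3) = 364.
Subtract solutions that violate a single cap (substitute x_i' = x_i − (cap_i+1)): x_1 ≥ 5 gives C(9,3) = 84; x_2 ≥ 4 gives C(10,3) = 120; x_3 ≥ 3 gives C(11,3) = 165; x_4 ≥ 7 gives C(7,3) = 35. Together 404.
Add back pairs where two caps are both exceeded: 10 + 20 + 0 + 35 + 1 + 4 = 70.
By inclusion–exclusion the count is 364 − 404 + 70 = 30.

30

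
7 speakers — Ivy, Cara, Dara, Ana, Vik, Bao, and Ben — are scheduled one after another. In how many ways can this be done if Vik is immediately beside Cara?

Glue Vik and Cara into one block (2 internal orders), leaving 6 units to arrange in a row.
That gives 2 × 6! = 2 × 720 = 1440.

1440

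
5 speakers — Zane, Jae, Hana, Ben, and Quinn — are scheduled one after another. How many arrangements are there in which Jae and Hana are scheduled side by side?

Glue Jae and Hana into one block (2 internal orders), leaving 4 units to arrange in a row.
That gives 2 × 4! = 2 × 24 = 48.

48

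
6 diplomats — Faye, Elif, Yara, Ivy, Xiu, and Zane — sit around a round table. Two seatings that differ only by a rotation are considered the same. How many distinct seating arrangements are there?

Around a circle, 6 distinct people have 6!/6 = (5)! = 120 rotationally distinct seatings.

120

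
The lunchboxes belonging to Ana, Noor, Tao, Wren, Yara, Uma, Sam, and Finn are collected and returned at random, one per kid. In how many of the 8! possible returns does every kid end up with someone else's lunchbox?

14833

Let Aᵢ be the assignments in which kid i gets their own lunchbox. We want the size of the complement of A₁∪…∪A_8.
By inclusion–exclusion this is Σ_{j=0}^{8} (−1)^j C(8,j)·(8−j)!.
Computing: 40320 − 40320 + 20160 − 6720 + 1680 − 336 + 56 − 8 + 1 = 14833.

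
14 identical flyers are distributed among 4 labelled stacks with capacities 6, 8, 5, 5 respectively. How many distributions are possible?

192

Ignoring the caps, the number of non-negative solutions to x_1+…+x_4 = 14 is C(17,3) = 680.
Subtract solutions that violate a single cap (substitute x_i' = x_i − (cap_i+1)): x_1 ≥ 7 gives C(10,3) = 120; x_2 ≥ 9 gives C(8,3) = 56; x_3 ≥ 6 gives C(11,3) = 165; x_4 ≥ 6 gives C(11,3) = 165. Together 506.
Add back pairs where two caps are both exceeded: 0 + 4 + 4 + 0 + 0 + 10 = 18.
By inclusion–exclusion the count is 680 − 506 + 18 = 192.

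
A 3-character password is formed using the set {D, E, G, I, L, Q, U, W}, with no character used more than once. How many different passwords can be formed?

336

This is a permutation of 3 out of 8: P(8,3) = 8!/5!.
8 × 7 × 6 = 336.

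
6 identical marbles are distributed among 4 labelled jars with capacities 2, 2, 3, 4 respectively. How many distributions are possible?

Ignoring the caps, the number of non-negative solutions to x_1+…+x_4 = 6 is C(9,3) = 84.
Subtract solutions that violate a single cap (substitute x_i' = x_i − (cap_i+1)): x_1 ≥ 3 gives C(6,3) = 20; x_2 ≥ 3 gives C(6,3) = 20; x_3 ≥ 4 gives C(5,3) = 10; x_4 ≥ 5 gives C(4,3) = 4. Together 54.
Add back pairs where two caps are both exceeded: 1 + 0 + 0 + 0 + 0 + 0 = 1.
By inclusion–exclusion the count is 84 − 54 + 1 = 31.

31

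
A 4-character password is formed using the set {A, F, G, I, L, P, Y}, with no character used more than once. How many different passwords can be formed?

Choose and order 4 of the 7 symbols: the first character has 7 options, the next 6, then 5, 4.
That product is 7 × 6 × 5 × 4 = 840.

840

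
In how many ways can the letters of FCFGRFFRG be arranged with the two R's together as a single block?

840

Treat the 2 copies of R as a single block. The multiset to arrange is then {RR, C, F, F, F, F, G, G}, 8 items in all.
That gives (8)!/(4!·2!) = 840 arrangements.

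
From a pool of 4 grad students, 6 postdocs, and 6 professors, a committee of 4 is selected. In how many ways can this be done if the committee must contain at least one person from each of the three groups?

936

With no constraint there are C(16,4) = 1820 possible selections.
Selections missing a whole group: no grad students → C(12,4) = 495; no postdocs → C(10,4) = 210; no professors → C(10,4) = 210.
Add back selections omitting two groups (i.e. drawn from a single group): C(4,4) + C(6,4) + C(6,4) = 31.
By inclusion–exclusion: 1820 − 915 + 31 = 936.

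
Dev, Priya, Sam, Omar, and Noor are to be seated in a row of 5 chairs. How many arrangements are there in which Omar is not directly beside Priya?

There are 5! = 120 arrangements in all. If Omar and Priya are adjacent, merging them into one block gives 2·(4)! = 48 arrangements.
So 120 − 48 = 72 arrangements keep them apart.

72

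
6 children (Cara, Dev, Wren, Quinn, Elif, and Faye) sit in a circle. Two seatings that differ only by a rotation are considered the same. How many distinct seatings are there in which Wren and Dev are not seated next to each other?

72

Without the restriction there are (5)! = 120 seatings.
Seatings with Wren beside Dev: treat them as a block with 2 internal orders, giving 2 × (4)! = 48.
Subtracting, 120 − 48 = 72.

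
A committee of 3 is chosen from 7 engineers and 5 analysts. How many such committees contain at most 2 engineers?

Split by how many engineers are chosen (0 through 2).
Sum: C(7,0)·C(5,3) + C(7,1)·C(5,2) + C(7,2)·C(5,1) = 10 + 70 + 105 = 185.

185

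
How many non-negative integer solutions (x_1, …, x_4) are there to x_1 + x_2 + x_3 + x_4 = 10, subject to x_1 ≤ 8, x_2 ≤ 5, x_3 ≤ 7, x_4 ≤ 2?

121

By stars and bars, unrestricted non-negative solutions to x_1+…+x_4 = 10 number C(10+3,3) = 286.
Subtract solutions that violate a single cap (substitute x_i' = x_i − (cap_i+1)): x_1 ≥ 9 gives C(4,3) = 4; x_2 ≥ 6 gives C(7,3) = 35; x_3 ≥ 8 gives C(5,3) = 10; x_4 ≥ 3 gives C(10,3) = 120. Together 169.
Add back pairs where two caps are both exceeded: 0 + 0 + 0 + 0 + 4 + 0 = 4.
By inclusion–exclusion the count is 286 − 169 + 4 = 121.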